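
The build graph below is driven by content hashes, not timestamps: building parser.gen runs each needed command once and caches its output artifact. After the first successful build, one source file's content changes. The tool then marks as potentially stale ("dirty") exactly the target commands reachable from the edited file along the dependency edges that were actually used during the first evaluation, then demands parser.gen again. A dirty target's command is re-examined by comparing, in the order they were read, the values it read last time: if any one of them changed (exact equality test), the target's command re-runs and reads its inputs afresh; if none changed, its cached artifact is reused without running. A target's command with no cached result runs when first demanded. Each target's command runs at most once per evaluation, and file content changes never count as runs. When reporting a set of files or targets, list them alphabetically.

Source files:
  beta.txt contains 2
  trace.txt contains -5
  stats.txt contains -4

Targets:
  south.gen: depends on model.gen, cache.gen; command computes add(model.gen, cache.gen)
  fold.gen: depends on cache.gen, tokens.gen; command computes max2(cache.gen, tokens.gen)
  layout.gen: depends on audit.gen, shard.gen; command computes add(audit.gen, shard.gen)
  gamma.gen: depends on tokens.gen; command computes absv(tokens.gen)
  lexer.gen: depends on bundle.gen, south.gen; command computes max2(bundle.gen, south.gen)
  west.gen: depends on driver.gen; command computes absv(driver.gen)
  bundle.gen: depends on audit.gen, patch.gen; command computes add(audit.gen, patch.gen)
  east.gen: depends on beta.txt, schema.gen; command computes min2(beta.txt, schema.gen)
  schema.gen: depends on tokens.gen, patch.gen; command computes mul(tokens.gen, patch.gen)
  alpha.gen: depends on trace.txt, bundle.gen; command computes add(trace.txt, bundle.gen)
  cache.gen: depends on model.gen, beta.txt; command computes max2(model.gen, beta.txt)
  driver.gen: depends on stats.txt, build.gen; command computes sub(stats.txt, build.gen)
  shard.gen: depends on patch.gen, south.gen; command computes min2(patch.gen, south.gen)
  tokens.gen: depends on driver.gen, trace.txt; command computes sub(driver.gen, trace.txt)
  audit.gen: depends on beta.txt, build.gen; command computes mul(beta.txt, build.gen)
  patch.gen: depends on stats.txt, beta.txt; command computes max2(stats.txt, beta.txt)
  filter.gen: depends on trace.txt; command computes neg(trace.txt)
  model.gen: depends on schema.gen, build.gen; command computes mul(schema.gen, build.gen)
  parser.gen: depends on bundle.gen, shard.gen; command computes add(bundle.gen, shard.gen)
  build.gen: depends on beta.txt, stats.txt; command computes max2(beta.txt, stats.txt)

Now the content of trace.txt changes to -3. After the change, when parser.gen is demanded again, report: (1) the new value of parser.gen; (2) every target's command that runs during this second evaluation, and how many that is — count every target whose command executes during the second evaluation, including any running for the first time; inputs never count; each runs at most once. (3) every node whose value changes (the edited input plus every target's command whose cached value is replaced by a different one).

parser.gen now evaluates to -4.
Run set: cache.gen, model.gen, parser.gen, schema.gen, shard.gen, south.gen, tokens.gen (7 run).
Changed values: model.gen, parser.gen, schema.gen, shard.gen, south.gen, tokens.gen, trace.txt.

Initial pass — values computed on the first demand:
  build.gen = max2(2, -4) = 2
  audit.gen = mul(2, 2) = 4
  driver.gen = sub(-4, 2) = -6
  patch.gen = max2(-4, 2) = 2
  bundle.gen = add(4, 2) = 6
  tokens.gen = sub(-6, -5) = -1
  schema.gen = mul(-1, 2) = -2
  model.gen = mul(-2, 2) = -4
  cache.gen = max2(-4, 2) = 2
  south.gen = add(-4, 2) = -2
  shard.gen = min2(2, -2) = -2
  parser.gen = add(6, -2) = 4

Second demand — change propagation:
  tokens.gen: re-runs because trace.txt -5->-3; new result -3.
  schema.gen: re-runs because tokens.gen -1->-3; new result -6.
  model.gen: re-runs because schema.gen -2->-6; new result -12.
  cache.gen: re-runs because model.gen -4->-12; new result 2 (unchanged).
  south.gen: re-runs because model.gen -4->-12; new result -10.
  shard.gen: re-runs because south.gen -2->-10; new result -10.
  parser.gen: re-runs because shard.gen -2->-10; new result -4.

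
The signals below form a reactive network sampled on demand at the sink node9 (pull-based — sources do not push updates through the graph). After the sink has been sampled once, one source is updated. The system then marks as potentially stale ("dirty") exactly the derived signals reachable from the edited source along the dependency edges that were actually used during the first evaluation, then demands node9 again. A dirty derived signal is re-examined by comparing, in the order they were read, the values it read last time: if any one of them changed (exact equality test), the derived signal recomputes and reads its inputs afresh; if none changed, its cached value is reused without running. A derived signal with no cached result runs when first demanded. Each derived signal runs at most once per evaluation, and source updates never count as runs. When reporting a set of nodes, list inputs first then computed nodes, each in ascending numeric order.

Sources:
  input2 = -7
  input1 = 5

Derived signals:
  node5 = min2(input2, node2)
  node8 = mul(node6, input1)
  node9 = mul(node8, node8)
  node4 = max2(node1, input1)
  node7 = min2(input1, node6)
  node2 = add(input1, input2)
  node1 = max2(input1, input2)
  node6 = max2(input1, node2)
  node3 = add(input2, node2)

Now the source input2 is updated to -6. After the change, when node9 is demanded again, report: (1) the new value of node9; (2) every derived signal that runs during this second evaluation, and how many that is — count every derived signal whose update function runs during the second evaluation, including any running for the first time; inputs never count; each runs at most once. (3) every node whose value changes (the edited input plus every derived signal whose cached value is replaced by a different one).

node9 now evaluates to 625.
Run set: node2, node6 (2 run).
Changed values: input2, node2.
The important point: node6 recomputes to an identical value, and the output ends up unchanged.

Initial pass — values computed on the first demand:
  node2 = add(5, -7) = -2
  node6 = max2(5, -2) = 5
  node8 = mul(5, 5) = 25
  node9 = mul(25, 25) = 625

Second demand — change propagation:
  node2: re-runs because input2 -7->-6; new result -1.
  node6: re-runs because node2 -2->-1; new result 5 (unchanged).
  node8: re-examined; everything it read last time is the same (node6 unchanged, input1 unchanged) — cache 25 kept, no run.
  node9: re-examined; everything it read last time is the same (node8 unchanged, node8 unchanged) — cache 625 kept, no run.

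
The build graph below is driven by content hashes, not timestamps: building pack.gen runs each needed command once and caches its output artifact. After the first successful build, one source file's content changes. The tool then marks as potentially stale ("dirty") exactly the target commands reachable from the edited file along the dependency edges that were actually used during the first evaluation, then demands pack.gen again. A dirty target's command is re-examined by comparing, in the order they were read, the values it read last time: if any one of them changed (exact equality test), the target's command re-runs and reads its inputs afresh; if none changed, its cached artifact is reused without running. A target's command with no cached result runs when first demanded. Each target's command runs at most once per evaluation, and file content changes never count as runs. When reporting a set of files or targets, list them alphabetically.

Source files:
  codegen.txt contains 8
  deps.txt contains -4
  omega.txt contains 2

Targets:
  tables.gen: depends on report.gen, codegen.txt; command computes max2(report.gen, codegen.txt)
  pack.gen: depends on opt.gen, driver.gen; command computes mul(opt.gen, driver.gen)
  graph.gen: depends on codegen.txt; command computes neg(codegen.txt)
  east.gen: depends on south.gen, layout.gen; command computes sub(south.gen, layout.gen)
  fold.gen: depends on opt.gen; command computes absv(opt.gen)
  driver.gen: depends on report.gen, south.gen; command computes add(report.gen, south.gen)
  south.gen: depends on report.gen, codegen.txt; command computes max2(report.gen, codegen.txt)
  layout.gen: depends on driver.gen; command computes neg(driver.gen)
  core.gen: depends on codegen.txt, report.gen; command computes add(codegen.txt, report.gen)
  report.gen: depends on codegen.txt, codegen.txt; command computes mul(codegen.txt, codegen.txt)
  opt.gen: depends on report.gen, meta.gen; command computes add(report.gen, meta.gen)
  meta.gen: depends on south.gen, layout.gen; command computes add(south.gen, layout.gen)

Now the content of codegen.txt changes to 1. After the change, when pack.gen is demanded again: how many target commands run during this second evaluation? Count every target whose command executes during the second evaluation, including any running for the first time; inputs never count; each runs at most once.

Run set: driver.gen, layout.gen, meta.gen, opt.gen, pack.gen, report.gen, south.gen (7 run).

Initial pass — values computed on the first demand:
  report.gen = mul(8, 8) = 64
  south.gen = max2(64, 8) = 64
  driver.gen = add(64, 64) = 128
  layout.gen = neg(128) = -128
  meta.gen = add(64, -128) = -64
  opt.gen = add(64, -64) = 0
  pack.gen = mul(0, 128) = 0

Second demand — change propagation:
  report.gen: re-runs because codegen.txt 8->1; codegen.txt 8->1; new result 1.
  south.gen: re-runs because report.gen 64->1; codegen.txt 8->1; new result 1.
  driver.gen: re-runs because report.gen 64->1; south.gen 64->1; new result 2.
  layout.gen: re-runs because driver.gen 128->2; new result -2.
  meta.gen: re-runs because south.gen 64->1; layout.gen -128->-2; new result -1.
  opt.gen: re-runs because report.gen 64->1; meta.gen -64->-1; new result 0 (unchanged).
  pack.gen: re-runs because driver.gen 128->2; new result 0 (unchanged).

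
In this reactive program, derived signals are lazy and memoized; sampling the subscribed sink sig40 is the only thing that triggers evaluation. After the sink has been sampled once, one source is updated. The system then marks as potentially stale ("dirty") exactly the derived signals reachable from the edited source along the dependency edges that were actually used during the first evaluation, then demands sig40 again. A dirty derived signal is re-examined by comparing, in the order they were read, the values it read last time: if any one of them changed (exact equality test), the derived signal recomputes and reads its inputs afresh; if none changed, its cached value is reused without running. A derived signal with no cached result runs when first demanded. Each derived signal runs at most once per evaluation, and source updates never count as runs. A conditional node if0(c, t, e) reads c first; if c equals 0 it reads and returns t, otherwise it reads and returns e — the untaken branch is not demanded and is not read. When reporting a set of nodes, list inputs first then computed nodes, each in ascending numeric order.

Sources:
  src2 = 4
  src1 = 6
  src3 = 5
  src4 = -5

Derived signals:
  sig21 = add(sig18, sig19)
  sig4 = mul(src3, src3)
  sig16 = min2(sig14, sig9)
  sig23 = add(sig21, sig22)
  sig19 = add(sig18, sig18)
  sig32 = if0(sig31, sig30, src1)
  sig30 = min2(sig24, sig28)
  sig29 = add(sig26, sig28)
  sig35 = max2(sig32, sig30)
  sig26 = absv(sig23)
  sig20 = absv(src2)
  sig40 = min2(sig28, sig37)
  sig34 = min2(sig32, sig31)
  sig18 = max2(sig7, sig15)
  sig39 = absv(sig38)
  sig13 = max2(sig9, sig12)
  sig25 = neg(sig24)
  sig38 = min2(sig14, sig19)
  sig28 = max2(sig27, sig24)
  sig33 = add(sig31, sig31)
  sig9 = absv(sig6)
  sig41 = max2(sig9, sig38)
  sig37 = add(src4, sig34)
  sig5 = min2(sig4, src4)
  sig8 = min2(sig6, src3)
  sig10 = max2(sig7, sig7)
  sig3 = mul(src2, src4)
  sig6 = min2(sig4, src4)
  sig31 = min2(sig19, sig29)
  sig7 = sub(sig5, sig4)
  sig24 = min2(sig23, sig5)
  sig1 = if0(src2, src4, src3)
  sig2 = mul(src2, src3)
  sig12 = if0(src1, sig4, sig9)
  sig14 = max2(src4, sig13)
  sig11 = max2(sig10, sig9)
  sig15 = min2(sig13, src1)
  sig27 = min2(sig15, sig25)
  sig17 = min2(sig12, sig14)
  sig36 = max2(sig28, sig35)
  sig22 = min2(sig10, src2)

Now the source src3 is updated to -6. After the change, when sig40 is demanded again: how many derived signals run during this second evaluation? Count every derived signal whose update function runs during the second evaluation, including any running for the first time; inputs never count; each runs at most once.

15 derived signals run: sig4, sig5, sig6, sig7, sig10, sig18, sig22, sig23, sig24, sig25, sig26, sig27, sig28, sig29, sig31.
Note where the cutoff bites: sig9 is checked, finds nothing changed, and keeps its cache.

First demand of the output computes:
  sig4 = mul(5, 5) = 25
  sig5 = min2(25, -5) = -5
  sig6 = min2(25, -5) = -5
  sig7 = sub(-5, 25) = -30
  sig9 = absv(-5) = 5
  sig10 = max2(-30, -30) = -30
  sig12 = if0(src1=6 -> else branch sig9) = 5
  sig13 = max2(5, 5) = 5
  sig15 = min2(5, 6) = 5
  sig18 = max2(-30, 5) = 5
  sig19 = add(5, 5) = 10
  sig21 = add(5, 10) = 15
  sig22 = min2(-30, 4) = -30
  sig23 = add(15, -30) = -15
  sig24 = min2(-15, -5) = -15
  sig25 = neg(-15) = 15
  sig26 = absv(-15) = 15
  sig27 = min2(5, 15) = 5
  sig28 = max2(5, -15) = 5
  sig29 = add(15, 5) = 20
  sig31 = min2(10, 20) = 10
  sig32 = if0(sig31=10 -> else branch src1) = 6
  sig34 = min2(6, 10) = 6
  sig37 = add(-5, 6) = 1
  sig40 = min2(5, 1) = 1

After the edit, cleaning proceeds:
  sig4: a read changed (src3 5->-6; src3 5->-6) — executes, giving 36.
  sig5: a read changed (sig4 25->36) — executes, giving -5 — identical to its old value.
  sig6: a read changed (sig4 25->36) — executes, giving -5 — identical to its old value.
  sig7: a read changed (sig4 25->36) — executes, giving -41.
  sig9: dirty, but its reads are unchanged (sig6 unchanged); cached 5 stands.
  sig10: a read changed (sig7 -30->-41; sig7 -30->-41) — executes, giving -41.
  sig12: dirty, but its reads are unchanged (src1 unchanged, sig9 unchanged); cached 5 stands.
  sig13: dirty, but its reads are unchanged (sig9 unchanged, sig12 unchanged); cached 5 stands.
  sig15: dirty, but its reads are unchanged (sig13 unchanged, src1 unchanged); cached 5 stands.
  sig18: a read changed (sig7 -30->-41) — executes, giving 5 — identical to its old value.
  sig19: dirty, but its reads are unchanged (sig18 unchanged, sig18 unchanged); cached 10 stands.
  sig21: dirty, but its reads are unchanged (sig18 unchanged, sig19 unchanged); cached 15 stands.
  sig22: a read changed (sig10 -30->-41) — executes, giving -41.
  sig23: a read changed (sig22 -30->-41) — executes, giving -26.
  sig24: a read changed (sig23 -15->-26) — executes, giving -26.
  sig25: a read changed (sig24 -15->-26) — executes, giving 26.
  sig26: a read changed (sig23 -15->-26) — executes, giving 26.
  sig27: a read changed (sig25 15->26) — executes, giving 5 — identical to its old value.
  sig28: a read changed (sig24 -15->-26) — executes, giving 5 — identical to its old value.
  sig29: a read changed (sig26 15->26) — executes, giving 31.
  sig31: a read changed (sig29 20->31) — executes, giving 10 — identical to its old value.
  sig32: dirty, but its reads are unchanged (sig31 unchanged, src1 unchanged); cached 6 stands.
  sig34: dirty, but its reads are unchanged (sig32 unchanged, sig31 unchanged); cached 6 stands.
  sig37: dirty, but its reads are unchanged (src4 unchanged, sig34 unchanged); cached 1 stands.
  sig40: dirty, but its reads are unchanged (sig28 unchanged, sig37 unchanged); cached 1 stands.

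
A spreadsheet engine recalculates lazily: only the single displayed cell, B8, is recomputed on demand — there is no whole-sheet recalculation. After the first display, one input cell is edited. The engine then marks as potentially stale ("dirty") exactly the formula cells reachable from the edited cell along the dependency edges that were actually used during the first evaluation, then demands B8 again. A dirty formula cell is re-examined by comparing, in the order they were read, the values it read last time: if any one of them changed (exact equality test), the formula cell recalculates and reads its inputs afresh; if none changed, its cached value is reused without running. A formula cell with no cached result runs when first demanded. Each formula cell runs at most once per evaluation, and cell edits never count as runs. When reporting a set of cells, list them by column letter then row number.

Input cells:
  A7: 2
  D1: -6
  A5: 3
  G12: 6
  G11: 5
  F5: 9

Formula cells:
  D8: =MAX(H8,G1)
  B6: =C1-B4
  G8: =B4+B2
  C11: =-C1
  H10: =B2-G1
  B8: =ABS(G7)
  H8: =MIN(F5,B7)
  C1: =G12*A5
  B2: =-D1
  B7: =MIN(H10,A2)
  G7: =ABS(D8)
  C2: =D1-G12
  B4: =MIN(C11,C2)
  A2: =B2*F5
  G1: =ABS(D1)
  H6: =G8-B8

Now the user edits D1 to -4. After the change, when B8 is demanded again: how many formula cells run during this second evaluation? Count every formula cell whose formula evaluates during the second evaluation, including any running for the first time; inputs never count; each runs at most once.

First evaluation (everything demanded from the output):
  B2 = -(-6) = 6
  A2 = 6 * 9 = 54
  G1 = ABS(-6) = 6
  H10 = 6 - 6 = 0
  B7 = MIN(0, 54) = 0
  H8 = MIN(9, 0) = 0
  D8 = MAX(0, 6) = 6
  G7 = ABS(6) = 6
  B8 = ABS(6) = 6

Propagation after the edit:
  B2: runs — D1 -6->-4; result 4.
  A2: runs — B2 6->4; result 36.
  G1: runs — D1 -6->-4; result 4.
  H10: runs — B2 6->4; G1 6->4; result 0 (same value as before).
  B7: runs — A2 54->36; result 0 (same value as before).
  H8: checked — values it read are unchanged (F5 unchanged, B7 unchanged); reused cached 0 without running.
  D8: runs — G1 6->4; result 4.
  G7: runs — D8 6->4; result 4.
  B8: runs — G7 6->4; result 4.

Key observation: the cutoff stops propagation at H8 — its inputs' values are unchanged, so it reuses its cache.

Formula cells that run: A2, B2, B7, B8, D8, G1, G7, H10 — 8 in total.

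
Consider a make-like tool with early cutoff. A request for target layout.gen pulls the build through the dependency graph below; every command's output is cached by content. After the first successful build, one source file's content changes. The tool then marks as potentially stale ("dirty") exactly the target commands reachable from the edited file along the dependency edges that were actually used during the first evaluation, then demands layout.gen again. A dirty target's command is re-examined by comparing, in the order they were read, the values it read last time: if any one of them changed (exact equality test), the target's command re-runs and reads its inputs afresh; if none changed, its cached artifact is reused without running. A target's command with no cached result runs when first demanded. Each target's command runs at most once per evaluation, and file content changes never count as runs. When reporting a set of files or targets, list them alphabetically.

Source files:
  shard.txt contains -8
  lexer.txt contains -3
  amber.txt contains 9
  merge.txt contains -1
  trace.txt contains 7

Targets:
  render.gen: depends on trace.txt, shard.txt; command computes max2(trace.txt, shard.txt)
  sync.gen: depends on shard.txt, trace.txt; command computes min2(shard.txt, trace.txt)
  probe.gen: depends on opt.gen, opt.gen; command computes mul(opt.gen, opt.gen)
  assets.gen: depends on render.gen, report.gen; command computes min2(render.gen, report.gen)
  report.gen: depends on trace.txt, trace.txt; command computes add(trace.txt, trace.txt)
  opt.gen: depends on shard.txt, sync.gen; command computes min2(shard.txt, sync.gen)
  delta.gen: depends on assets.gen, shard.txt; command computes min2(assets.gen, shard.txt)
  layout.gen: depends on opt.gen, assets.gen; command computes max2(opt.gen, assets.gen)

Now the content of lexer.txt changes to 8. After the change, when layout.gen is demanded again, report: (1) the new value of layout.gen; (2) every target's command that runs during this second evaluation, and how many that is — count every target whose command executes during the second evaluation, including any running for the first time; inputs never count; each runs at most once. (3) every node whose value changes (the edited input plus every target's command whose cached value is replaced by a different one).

Demanding layout.gen again yields 7.
0 target commands run: none.
The nodes whose values change: lexer.txt.
Note the shortcut — nothing in the graph depends on lexer.txt at all, so no recomputation happens.

First demand of the output computes:
  render.gen = max2(7, -8) = 7
  report.gen = add(7, 7) = 14
  assets.gen = min2(7, 14) = 7
  sync.gen = min2(-8, 7) = -8
  opt.gen = min2(-8, -8) = -8
  layout.gen = max2(-8, 7) = 7

After the edit, cleaning proceeds:
  no node depends on lexer.txt at all; the second demand re-runs nothing.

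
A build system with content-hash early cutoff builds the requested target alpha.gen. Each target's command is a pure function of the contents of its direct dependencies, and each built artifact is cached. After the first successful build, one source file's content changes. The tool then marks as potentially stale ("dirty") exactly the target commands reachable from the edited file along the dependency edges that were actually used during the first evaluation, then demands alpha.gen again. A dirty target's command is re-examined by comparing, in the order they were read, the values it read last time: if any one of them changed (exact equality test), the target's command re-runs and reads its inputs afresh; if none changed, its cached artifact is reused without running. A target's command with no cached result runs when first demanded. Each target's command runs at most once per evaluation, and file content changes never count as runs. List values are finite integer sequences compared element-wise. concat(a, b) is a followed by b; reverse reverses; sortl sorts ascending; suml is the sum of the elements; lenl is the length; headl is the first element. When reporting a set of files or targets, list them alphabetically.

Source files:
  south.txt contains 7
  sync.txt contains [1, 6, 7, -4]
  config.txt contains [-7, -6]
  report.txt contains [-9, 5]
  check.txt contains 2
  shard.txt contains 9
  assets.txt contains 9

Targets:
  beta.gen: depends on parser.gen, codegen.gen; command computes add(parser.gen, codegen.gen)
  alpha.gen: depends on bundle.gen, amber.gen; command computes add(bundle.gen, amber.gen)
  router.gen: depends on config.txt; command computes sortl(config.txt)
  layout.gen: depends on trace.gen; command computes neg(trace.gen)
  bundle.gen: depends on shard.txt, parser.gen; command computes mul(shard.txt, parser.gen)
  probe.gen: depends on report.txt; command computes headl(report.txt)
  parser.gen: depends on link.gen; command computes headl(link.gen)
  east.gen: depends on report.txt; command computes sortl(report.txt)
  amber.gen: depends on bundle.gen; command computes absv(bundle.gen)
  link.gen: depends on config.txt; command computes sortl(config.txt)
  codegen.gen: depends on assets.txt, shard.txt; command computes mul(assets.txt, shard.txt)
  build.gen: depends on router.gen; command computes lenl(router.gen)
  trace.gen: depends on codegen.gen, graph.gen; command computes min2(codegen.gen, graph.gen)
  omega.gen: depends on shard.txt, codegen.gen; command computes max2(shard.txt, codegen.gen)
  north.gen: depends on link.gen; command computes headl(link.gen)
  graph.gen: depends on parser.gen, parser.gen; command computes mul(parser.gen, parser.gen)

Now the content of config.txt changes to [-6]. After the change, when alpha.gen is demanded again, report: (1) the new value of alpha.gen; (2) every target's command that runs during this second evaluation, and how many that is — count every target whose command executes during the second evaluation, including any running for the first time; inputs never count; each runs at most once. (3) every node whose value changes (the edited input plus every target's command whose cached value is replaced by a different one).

New value of alpha.gen: 0.
Target commands that run: alpha.gen, amber.gen, bundle.gen, link.gen, parser.gen — 5 in total.
Values that change: amber.gen, bundle.gen, config.txt, link.gen, parser.gen.

First evaluation (everything demanded from the output):
  link.gen = sortl([-7, -6]) = [-7, -6]
  parser.gen = headl([-7, -6]) = -7
  bundle.gen = mul(9, -7) = -63
  amber.gen = absv(-63) = 63
  alpha.gen = add(-63, 63) = 0

Propagation after the edit:
  link.gen: runs — config.txt [-7, -6]->[-6]; result [-6].
  parser.gen: runs — link.gen [-7, -6]->[-6]; result -6.
  bundle.gen: runs — parser.gen -7->-6; result -54.
  amber.gen: runs — bundle.gen -63->-54; result 54.
  alpha.gen: runs — bundle.gen -63->-54; amber.gen 63->54; result 0 (same value as before).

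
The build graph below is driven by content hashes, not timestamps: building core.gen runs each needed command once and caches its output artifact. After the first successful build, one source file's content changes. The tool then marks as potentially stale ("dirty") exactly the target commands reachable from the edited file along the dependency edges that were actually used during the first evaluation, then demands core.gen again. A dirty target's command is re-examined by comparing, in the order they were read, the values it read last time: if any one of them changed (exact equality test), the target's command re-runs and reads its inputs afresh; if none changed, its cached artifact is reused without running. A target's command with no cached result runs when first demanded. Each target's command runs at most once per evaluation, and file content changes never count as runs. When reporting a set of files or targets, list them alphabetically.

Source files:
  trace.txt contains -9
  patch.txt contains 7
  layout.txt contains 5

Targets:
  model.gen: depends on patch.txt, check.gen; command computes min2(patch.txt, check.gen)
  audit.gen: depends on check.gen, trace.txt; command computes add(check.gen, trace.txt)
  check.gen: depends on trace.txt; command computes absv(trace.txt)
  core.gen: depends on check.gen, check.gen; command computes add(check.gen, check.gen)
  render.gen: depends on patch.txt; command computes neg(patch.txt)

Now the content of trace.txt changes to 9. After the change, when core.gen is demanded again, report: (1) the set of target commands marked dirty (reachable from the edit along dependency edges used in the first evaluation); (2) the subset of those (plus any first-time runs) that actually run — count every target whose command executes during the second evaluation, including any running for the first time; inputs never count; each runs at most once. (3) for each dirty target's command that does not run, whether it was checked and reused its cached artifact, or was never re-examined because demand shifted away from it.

Initial pass — values computed on the first demand:
  check.gen = absv(-9) = 9
  core.gen = add(9, 9) = 18

Second demand — change propagation:
  check.gen: re-runs because trace.txt -9->9; new result 9 (unchanged).
  core.gen: re-examined; everything it read last time is the same (check.gen unchanged, check.gen unchanged) — cache 18 kept, no run.

The important point: check.gen recomputes to an identical value, and the output ends up unchanged.

Dirty set: check.gen, core.gen.
Run set: check.gen (1 run).
Re-examined without running (cache reused): core.gen.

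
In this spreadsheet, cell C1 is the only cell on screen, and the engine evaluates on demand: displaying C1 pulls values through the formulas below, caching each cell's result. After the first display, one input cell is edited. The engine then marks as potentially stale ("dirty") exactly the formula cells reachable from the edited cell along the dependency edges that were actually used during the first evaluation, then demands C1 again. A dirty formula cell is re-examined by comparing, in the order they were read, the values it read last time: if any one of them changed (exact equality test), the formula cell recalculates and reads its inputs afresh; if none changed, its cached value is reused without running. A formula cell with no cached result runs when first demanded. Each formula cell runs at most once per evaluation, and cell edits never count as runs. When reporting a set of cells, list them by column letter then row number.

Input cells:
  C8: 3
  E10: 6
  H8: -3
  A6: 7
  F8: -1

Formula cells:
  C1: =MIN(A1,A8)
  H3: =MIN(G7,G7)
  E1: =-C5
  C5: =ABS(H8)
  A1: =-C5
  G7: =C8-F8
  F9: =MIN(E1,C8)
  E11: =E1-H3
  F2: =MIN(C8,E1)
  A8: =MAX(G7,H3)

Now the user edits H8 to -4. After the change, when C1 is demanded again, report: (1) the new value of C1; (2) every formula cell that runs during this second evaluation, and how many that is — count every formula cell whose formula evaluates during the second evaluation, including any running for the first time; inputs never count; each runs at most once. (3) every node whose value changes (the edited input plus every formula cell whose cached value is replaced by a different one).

C1 now evaluates to -4.
Run set: A1, C1, C5 (3 run).
Changed values: A1, C1, C5, H8.

Initial pass — values computed on the first demand:
  C5 = ABS(-3) = 3
  A1 = -(3) = -3
  G7 = 3 - -1 = 4
  H3 = MIN(4, 4) = 4
  A8 = MAX(4, 4) = 4
  C1 = MIN(-3, 4) = -3

Second demand — change propagation:
  C5: re-runs because H8 -3->-4; new result 4.
  A1: re-runs because C5 3->4; new result -4.
  C1: re-runs because A1 -3->-4; new result -4.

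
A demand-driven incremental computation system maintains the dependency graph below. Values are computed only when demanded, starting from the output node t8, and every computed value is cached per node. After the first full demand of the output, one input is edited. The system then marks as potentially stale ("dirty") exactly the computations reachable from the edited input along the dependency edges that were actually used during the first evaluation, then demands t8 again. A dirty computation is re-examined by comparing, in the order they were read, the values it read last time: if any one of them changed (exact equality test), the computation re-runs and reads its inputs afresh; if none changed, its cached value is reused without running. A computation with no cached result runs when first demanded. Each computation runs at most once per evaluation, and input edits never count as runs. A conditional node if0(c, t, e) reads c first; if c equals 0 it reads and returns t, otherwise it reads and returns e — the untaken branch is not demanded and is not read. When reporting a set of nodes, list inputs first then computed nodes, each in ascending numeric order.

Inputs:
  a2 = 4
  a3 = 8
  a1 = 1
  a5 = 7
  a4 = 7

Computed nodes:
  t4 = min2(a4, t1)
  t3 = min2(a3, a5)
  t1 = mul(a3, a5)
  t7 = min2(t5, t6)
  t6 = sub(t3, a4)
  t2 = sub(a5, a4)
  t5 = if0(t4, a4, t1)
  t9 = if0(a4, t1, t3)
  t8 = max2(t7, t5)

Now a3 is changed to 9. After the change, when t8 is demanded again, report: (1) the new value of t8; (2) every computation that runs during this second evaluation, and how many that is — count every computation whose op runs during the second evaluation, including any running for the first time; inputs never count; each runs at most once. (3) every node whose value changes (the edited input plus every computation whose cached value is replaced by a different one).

First evaluation (everything demanded from the output):
  t1 = mul(8, 7) = 56
  t3 = min2(8, 7) = 7
  t4 = min2(7, 56) = 7
  t5 = if0(t4=7 -> else branch t1) = 56
  t6 = sub(7, 7) = 0
  t7 = min2(56, 0) = 0
  t8 = max2(0, 56) = 56

Propagation after the edit:
  t1: runs — a3 8->9; result 63.
  t3: runs — a3 8->9; result 7 (same value as before).
  t4: runs — t1 56->63; result 7 (same value as before).
  t5: runs — t1 56->63; result 63.
  t6: checked — values it read are unchanged (t3 unchanged, a4 unchanged); reused cached 0 without running.
  t7: runs — t5 56->63; result 0 (same value as before).
  t8: runs — t5 56->63; result 63.

Key observation: the cutoff stops propagation at t6 — its inputs' values are unchanged, so it reuses its cache.

New value of t8: 63.
Computations that run: t1, t3, t4, t5, t7, t8 — 6 in total.
Values that change: a3, t1, t5, t8.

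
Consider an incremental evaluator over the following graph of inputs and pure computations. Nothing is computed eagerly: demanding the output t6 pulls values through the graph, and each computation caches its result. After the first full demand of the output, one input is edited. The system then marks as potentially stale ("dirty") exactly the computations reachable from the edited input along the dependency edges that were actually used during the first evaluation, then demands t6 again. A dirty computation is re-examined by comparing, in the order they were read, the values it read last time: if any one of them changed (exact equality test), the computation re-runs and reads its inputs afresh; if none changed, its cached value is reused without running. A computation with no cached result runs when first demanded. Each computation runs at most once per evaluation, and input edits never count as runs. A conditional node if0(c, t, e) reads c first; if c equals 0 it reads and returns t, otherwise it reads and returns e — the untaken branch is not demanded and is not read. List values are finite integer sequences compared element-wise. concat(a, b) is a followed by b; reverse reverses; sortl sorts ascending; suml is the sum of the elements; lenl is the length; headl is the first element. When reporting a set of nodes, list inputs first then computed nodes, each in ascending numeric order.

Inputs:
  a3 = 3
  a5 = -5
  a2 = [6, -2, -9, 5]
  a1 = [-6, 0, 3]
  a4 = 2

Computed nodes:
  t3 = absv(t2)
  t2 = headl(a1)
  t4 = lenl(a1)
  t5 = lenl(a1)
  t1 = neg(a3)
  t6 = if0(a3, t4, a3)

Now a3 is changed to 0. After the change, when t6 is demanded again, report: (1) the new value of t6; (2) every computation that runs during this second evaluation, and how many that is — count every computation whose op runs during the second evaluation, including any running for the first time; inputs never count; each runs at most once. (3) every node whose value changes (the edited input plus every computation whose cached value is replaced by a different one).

t6 now evaluates to 3.
Run set: t4, t6 (2 run).
Changed values: a3.
The important point: the flipped condition pulls in fresh nodes; t4 runs for the first time.

Initial pass — values computed on the first demand:
  t6 = if0(a3=3 -> else branch a3) = 3

Second demand — change propagation:
  t4: newly demanded (no cache) — executes and yields 3.
  t6: re-runs because a3 3->0; a3 3->0; new result 3 (unchanged).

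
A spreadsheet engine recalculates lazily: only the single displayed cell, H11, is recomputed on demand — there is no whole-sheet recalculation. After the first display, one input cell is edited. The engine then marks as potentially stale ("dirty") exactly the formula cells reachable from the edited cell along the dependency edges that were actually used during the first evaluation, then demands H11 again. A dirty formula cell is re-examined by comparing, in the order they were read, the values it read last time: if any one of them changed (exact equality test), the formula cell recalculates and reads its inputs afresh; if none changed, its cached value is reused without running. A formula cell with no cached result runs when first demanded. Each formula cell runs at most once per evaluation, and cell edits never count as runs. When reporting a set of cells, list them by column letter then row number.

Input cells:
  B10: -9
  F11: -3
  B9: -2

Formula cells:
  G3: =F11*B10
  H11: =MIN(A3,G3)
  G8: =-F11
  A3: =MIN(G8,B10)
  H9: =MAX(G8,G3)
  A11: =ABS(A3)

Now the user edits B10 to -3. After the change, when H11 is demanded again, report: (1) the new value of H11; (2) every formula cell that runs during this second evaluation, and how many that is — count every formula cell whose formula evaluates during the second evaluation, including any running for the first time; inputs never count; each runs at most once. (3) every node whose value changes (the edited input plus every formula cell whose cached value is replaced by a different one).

New value of H11: -3.
Formula cells that run: A3, G3, H11 — 3 in total.
Values that change: A3, B10, G3, H11.

First evaluation (everything demanded from the output):
  G3 = -3 * -9 = 27
  G8 = -(-3) = 3
  A3 = MIN(3, -9) = -9
  H11 = MIN(-9, 27) = -9

Propagation after the edit:
  A3: runs — B10 -9->-3; result -3.
  G3: runs — B10 -9->-3; result 9.
  H11: runs — A3 -9->-3; G3 27->9; result -3.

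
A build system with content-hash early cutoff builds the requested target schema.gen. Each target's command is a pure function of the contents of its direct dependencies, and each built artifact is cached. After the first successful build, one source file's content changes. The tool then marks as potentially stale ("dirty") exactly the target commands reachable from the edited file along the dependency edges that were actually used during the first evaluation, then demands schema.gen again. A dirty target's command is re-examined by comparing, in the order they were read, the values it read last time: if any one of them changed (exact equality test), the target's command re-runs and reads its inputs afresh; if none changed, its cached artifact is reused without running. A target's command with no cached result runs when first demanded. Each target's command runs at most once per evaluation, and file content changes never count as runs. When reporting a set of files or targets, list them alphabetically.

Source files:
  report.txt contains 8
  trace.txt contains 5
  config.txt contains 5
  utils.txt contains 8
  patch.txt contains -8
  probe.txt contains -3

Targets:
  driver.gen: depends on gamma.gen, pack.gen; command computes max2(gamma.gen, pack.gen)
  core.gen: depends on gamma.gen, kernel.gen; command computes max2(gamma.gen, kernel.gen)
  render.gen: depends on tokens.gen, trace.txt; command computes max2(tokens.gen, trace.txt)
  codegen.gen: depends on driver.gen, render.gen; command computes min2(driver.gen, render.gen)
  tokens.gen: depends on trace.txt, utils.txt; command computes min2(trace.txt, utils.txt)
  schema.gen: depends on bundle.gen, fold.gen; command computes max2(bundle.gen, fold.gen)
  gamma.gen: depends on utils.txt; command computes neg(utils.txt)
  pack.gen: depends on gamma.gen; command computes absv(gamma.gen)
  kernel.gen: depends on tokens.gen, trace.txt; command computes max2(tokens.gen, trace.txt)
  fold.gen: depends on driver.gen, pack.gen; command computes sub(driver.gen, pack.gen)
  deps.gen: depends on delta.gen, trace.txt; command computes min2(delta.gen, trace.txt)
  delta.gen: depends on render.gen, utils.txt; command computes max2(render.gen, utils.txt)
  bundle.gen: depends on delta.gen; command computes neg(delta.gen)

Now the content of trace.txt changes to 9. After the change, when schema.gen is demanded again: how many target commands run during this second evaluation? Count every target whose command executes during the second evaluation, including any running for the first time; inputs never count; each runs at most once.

First evaluation (everything demanded from the output):
  gamma.gen = neg(8) = -8
  pack.gen = absv(-8) = 8
  driver.gen = max2(-8, 8) = 8
  fold.gen = sub(8, 8) = 0
  tokens.gen = min2(5, 8) = 5
  render.gen = max2(5, 5) = 5
  delta.gen = max2(5, 8) = 8
  bundle.gen = neg(8) = -8
  schema.gen = max2(-8, 0) = 0

Propagation after the edit:
  tokens.gen: runs — trace.txt 5->9; result 8.
  render.gen: runs — tokens.gen 5->8; trace.txt 5->9; result 9.
  delta.gen: runs — render.gen 5->9; result 9.
  bundle.gen: runs — delta.gen 8->9; result -9.
  schema.gen: runs — bundle.gen -8->-9; result 0 (same value as before).

Target commands that run: bundle.gen, delta.gen, render.gen, schema.gen, tokens.gen — 5 in total.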